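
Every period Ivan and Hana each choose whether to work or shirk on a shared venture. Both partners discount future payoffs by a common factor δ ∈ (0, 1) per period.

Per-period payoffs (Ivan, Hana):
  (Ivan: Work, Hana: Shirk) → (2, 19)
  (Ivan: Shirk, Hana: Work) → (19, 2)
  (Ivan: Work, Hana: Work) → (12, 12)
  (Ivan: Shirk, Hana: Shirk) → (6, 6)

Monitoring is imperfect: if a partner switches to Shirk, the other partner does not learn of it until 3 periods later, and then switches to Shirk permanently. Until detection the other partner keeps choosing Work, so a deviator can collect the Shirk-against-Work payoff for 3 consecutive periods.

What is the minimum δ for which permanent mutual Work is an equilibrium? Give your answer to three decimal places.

The best deviation is to choose Shirk for all 3 undetected periods, earning 19 each, then 6 forever once detected.
Deviation value: 19(1−δ^3)/(1−δ) + 6δ^3/(1−δ); cooperation value: 12/(1−δ).
IC: 12 ≥ 19(1−δ^3) + 6δ^3 = 19 − 13δ^3.
So δ^3 ≥ 7/13, giving δ ≥ (7/13)^(1/3) ≈ 0.814.

0.814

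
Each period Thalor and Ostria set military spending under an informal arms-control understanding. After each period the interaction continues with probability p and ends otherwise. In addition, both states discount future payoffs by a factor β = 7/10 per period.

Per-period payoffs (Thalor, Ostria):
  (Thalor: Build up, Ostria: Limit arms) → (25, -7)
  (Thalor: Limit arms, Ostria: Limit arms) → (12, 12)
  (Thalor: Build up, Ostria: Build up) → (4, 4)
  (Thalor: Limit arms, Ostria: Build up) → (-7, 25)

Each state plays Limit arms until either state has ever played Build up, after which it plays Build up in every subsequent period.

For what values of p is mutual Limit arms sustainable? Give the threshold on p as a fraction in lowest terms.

Expected continuation weight on next period's payoff is β·p = 7/10·p, which plays the role of the discount factor.
Cooperation requires 7/10·p ≥ (25−12)/(25−4) = 13/21, hence p ≥ 130/147.

130/147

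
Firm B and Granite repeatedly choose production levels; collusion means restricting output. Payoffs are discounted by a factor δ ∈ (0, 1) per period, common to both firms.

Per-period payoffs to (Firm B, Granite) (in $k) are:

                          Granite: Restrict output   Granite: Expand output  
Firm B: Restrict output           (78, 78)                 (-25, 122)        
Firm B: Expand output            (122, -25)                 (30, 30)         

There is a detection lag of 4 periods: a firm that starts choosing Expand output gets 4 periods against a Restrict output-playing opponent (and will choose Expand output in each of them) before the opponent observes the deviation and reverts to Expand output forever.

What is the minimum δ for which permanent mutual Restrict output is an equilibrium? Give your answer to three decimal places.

0.832

Deviating for the 4 undetected periods gains 122−78 = 44 per period over cooperation, then loses 78−30 = 48 per period forever once punishment starts.
Gain: 44(1 + δ + … + δ^3); loss: 48·δ^4/(1−δ).
No profitable deviation ⇔ 44(1−δ^4) ≤ 48·δ^4, i.e. δ^4 ≥ 44/(44+48) = 11/23.
Hence δ ≥ (11/23)^(1/4) ≈ 0.832.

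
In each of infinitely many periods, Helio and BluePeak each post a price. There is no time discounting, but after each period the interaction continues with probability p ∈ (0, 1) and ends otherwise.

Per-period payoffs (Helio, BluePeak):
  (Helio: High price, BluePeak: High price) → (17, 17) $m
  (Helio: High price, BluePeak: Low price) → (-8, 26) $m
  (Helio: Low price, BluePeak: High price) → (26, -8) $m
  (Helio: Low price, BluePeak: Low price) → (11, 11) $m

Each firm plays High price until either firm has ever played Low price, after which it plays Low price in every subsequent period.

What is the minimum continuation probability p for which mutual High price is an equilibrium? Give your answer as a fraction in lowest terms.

Expected cooperation value is 17 + p·17 + p²·17 + … = 17/(1−p); deviation gives 26 + p·11/(1−p).
17 ≥ 26(1−p) + 11p ⇒ 15p ≥ 9 ⇒ p ≥ 9/15 = 3/5.

3/5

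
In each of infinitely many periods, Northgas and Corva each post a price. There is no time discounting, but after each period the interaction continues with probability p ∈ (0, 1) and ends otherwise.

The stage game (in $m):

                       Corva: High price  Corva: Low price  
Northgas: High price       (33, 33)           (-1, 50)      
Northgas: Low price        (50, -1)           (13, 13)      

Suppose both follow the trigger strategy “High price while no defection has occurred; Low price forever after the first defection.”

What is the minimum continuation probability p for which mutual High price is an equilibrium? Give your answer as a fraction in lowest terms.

Expected cooperation value is 33 + p·33 + p²·33 + … = 33/(1−p); deviation gives 50 + p·13/(1−p).
33 ≥ 50(1−p) + 13p ⇒ 37p ≥ 17 ⇒ p ≥ 17/37.

17/37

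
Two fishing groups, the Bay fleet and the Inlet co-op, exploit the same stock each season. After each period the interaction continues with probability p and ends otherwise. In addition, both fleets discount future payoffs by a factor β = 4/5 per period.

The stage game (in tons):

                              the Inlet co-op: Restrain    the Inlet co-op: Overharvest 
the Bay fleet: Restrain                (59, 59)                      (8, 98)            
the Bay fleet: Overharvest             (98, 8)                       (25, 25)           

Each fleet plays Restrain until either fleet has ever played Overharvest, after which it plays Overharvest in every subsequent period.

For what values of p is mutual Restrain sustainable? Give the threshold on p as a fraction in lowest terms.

195/292

Expected continuation weight on next period's payoff is β·p = 4/5·p, which plays the role of the discount factor.
Cooperation requires 4/5·p ≥ (98−59)/(98−25) = 39/73, hence p ≥ 195/292.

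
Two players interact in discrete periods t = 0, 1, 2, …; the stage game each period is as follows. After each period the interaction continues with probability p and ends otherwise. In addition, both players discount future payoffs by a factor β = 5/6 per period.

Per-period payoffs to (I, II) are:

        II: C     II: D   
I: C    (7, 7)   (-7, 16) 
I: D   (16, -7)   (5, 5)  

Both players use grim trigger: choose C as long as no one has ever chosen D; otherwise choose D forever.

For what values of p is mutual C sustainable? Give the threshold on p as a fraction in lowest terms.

54/55

With continuation probability p and discount β, the effective per-period discount factor is βp.
Grim-trigger IC: βp ≥ (16−7)/(16−5) = 9/11.
So p ≥ (9/11)/(5/6) = 54/55.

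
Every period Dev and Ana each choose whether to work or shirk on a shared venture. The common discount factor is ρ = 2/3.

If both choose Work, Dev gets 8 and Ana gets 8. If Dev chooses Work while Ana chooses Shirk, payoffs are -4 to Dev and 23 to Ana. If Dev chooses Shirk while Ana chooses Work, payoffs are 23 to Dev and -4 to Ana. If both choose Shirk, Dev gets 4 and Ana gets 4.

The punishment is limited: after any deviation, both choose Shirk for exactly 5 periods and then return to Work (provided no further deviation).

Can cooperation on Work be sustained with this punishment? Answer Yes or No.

A one-shot deviation gives 23 now, then 4 for 5 periods, then back to 8.
Gain from deviating: (23−8) today; loss: (8−4) in each of the next 5 periods.
No-deviation condition: (8−4)(ρ+…+ρ^5) ≥ 23−8, i.e. ρ+…+ρ^5 ≥ 15/4.
At ρ = 2/3: ρ+…+ρ^5 = 1.7366 < 3.7500.
So cooperation is not sustainable.

No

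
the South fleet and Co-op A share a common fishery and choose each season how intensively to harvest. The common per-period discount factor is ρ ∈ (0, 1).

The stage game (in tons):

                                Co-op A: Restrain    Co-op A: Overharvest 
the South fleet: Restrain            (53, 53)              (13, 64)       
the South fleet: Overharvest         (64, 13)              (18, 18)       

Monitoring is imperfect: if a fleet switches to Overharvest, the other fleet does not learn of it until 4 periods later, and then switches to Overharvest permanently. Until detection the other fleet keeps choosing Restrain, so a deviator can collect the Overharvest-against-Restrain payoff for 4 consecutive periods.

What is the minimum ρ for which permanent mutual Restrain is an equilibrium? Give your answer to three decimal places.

A deviator earns 64 for 4 periods, then 18 forever; cooperating earns 53 forever. Multiplying the IC by (1−ρ):
53 ≥ 64(1−ρ^4) + 18ρ^4, so 46·ρ^4 ≥ 11 and ρ^4 ≥ 11/46.
ρ ≥ (11/46)^(1/4) ≈ 0.699.

0.699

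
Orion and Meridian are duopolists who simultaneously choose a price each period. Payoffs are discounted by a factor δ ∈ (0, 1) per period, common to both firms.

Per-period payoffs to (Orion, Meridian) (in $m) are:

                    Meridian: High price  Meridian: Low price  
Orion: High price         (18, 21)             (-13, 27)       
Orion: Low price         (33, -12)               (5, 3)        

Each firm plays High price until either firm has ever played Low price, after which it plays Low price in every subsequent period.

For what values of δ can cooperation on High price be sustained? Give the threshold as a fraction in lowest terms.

For Orion: deviation gain 33−18 = 15, per-period punishment loss 18−5 = 13. IC gives δ ≥ 15/28.
For Meridian: gain 6, loss 18 per period, so δ ≥ 6/24 = 1/4.
The tighter constraint is Orion's, so cooperation needs δ ≥ 15/28.

15/28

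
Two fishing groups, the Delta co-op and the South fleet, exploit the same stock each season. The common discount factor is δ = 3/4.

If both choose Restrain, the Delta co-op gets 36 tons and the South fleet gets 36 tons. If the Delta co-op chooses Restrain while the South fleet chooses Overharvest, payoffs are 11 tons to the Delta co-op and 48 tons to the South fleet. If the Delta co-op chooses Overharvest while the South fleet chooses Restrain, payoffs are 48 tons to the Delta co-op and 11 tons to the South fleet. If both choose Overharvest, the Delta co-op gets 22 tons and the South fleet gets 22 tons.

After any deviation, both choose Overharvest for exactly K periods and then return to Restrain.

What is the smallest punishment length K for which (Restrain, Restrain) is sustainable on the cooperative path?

2

Need Σ_{k=1}^{K} δ^k ≥ (48−36)/(36−22) = 0.8571 at δ = 3/4.
At K = 1 the sum is 0.7500 < 0.8571; at K = 2 it is 1.3125 ≥ 0.8571.
So the minimum punishment length is K = 2.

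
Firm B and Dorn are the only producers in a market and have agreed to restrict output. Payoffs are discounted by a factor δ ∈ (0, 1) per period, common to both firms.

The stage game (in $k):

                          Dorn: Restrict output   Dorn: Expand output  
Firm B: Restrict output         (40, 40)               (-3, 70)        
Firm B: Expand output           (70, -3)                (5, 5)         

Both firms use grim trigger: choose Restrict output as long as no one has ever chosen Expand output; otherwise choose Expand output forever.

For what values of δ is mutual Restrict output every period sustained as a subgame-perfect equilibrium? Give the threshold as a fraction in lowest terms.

One-period gain from deviating is 70 − 40 = 30. The loss is 40 − 5 = 35 in every subsequent period, with present value 35·δ/(1−δ).
Deviation is unprofitable when 35·δ/(1−δ) ≥ 30, i.e. δ/(1−δ) ≥ 6/7.
Equivalently δ ≥ 30/(30+35) = 6/13.

6/13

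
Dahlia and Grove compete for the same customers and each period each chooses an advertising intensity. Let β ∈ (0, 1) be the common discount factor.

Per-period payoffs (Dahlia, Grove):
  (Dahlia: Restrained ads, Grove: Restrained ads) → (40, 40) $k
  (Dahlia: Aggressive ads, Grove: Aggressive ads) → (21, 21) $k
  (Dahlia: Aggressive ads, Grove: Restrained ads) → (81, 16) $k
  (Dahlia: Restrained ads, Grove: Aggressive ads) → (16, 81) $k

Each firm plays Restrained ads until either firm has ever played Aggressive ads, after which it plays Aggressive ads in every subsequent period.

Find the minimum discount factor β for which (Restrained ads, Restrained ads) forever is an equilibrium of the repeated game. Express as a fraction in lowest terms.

One-period gain from deviating is 81 − 40 = 41. The loss is 40 − 21 = 19 in every subsequent period, with present value 19·β/(1−β).
Deviation is unprofitable when 19·β/(1−β) ≥ 41, i.e. β/(1−β) ≥ 41/19.
Equivalently β ≥ 41/(41+19) = 41/60.

41/60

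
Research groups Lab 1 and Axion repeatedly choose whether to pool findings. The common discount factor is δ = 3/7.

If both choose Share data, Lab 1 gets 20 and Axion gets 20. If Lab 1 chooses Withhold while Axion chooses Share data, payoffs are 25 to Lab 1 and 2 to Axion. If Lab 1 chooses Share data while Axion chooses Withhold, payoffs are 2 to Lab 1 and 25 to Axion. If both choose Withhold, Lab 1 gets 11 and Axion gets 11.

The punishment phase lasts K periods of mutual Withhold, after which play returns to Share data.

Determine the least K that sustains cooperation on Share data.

Need Σ_{k=1}^{K} δ^k ≥ (25−20)/(20−11) = 0.5556 at δ = 3/7.
At K = 1 the sum is 0.4286 < 0.5556; at K = 2 it is 0.6122 ≥ 0.5556.
So the minimum punishment length is K = 2.

2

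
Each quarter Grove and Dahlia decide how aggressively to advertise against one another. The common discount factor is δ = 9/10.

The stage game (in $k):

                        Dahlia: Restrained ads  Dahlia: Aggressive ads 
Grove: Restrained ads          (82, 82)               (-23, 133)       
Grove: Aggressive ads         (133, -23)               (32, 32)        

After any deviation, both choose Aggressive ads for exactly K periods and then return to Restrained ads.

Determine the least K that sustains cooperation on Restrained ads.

Need Σ_{k=1}^{K} δ^k ≥ (133−82)/(82−32) = 1.0200 at δ = 9/10.
At K = 1 the sum is 0.9000 < 1.0200; at K = 2 it is 1.7100 ≥ 1.0200.
So the minimum punishment length is K = 2.

2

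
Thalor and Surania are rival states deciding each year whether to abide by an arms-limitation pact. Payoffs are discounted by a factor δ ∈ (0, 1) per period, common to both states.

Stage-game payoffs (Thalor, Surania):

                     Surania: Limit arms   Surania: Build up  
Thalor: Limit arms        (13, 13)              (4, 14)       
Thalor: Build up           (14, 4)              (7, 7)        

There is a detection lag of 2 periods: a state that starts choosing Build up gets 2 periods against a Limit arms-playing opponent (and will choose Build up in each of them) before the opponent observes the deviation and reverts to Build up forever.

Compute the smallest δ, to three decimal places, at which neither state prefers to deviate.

0.378

A deviator earns 14 for 2 periods, then 7 forever; cooperating earns 13 forever. Multiplying the IC by (1−δ):
13 ≥ 14(1−δ^2) + 7δ^2, so 7·δ^2 ≥ 1 and δ^2 ≥ 1/7.
δ ≥ (1/7)^(1/2) ≈ 0.378.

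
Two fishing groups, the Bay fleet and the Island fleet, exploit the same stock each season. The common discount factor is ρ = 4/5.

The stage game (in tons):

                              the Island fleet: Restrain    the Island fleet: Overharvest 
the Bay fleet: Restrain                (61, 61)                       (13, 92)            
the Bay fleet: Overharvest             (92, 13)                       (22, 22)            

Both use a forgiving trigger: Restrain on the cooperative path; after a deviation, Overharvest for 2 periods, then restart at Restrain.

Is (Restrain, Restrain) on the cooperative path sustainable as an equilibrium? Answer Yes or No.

IC: ρ+…+ρ^2 ≥ (92−61)/(61−22) = 31/39.
At ρ = 4/5: partial sum = 1.4400 ≥ 0.7949. Cooperation sustainable.

Yes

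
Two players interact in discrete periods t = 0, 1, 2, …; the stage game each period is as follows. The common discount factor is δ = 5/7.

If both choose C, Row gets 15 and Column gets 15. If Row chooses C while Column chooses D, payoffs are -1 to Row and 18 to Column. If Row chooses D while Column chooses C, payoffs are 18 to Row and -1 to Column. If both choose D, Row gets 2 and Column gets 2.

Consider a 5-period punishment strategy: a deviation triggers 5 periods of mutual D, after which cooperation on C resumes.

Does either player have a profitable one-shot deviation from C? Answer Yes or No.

Comparing payoff streams over the 6 periods until play realigns: cooperate → 15(1+δ+…+δ^5); deviate → 18 + 2(δ+…+δ^5).
Cooperation is sustained iff (15−2)(δ+…+δ^5) ≥ 18−15.
δ+…+δ^5 = 5/7·(1−(5/7)^5)/(1−5/7) = 2.0352, and (18−15)/(15−2) = 0.2308.
2.0352 ≥ 0.2308, so cooperation is sustainable.

No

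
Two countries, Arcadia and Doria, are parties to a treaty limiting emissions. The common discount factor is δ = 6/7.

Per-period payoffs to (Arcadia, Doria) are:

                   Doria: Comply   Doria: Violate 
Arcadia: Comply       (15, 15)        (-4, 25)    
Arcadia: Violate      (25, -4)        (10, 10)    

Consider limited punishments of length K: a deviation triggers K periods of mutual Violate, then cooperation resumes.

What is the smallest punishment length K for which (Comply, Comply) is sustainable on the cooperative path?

No profitable deviation requires (15−10)(δ+…+δ^K) ≥ 25−15, i.e. δ+…+δ^K ≥ 2 ≈ 2.0000.
With δ = 6/7, the partial sums are K=1: 0.8571, K=2: 1.5918, K=3: 2.2216.
K = 3 is the first length at which the sum reaches 2.0000.

3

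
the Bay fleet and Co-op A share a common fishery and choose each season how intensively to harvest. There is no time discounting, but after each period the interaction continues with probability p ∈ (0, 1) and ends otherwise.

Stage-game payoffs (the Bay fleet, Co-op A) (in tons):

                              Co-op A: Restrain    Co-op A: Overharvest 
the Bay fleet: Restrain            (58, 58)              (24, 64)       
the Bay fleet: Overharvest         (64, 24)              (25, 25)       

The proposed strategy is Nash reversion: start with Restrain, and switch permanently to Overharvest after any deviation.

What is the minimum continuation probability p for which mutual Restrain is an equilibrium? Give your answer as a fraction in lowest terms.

With no time discounting, the continuation probability p plays the role of the discount factor.
Grim-trigger IC: 58/(1−p) ≥ 64 + 25p/(1−p) ⇒ p ≥ (64−58)/(64−25) = 2/13.

2/13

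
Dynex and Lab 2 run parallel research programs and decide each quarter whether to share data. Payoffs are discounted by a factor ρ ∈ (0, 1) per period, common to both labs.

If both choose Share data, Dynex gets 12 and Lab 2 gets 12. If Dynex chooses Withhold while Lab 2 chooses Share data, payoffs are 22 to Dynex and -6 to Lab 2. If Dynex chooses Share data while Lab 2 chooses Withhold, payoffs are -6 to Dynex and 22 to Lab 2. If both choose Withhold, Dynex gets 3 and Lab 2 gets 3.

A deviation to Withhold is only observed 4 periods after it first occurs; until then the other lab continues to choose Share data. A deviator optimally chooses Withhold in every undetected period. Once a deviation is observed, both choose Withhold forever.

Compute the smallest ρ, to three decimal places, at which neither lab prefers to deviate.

The best deviation is to choose Withhold for all 4 undetected periods, earning 22 each, then 3 forever once detected.
Deviation value: 22(1−ρ^4)/(1−ρ) + 3ρ^4/(1−ρ); cooperation value: 12/(1−ρ).
IC: 12 ≥ 22(1−ρ^4) + 3ρ^4 = 22 − 19ρ^4.
So ρ^4 ≥ 10/19, giving ρ ≥ (10/19)^(1/4) ≈ 0.852.

0.852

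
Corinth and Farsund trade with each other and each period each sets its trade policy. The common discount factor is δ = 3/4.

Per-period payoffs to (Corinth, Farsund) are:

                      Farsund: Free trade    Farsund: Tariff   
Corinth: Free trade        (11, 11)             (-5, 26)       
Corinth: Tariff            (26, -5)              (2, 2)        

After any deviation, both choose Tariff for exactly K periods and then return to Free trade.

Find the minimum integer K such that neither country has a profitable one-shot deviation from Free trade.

3

IC: δ(1−δ^K)/(1−δ) ≥ (26−11)/(11−2) = 5/3.
With δ = 3/4: need 1 − δ^K ≥ 5/3·(1−3/4)/(3/4), i.e. δ^K ≤ 0.4444.
Since (3/4)^2 = 0.5625 and (3/4)^3 = 0.4219, the smallest such K is 3.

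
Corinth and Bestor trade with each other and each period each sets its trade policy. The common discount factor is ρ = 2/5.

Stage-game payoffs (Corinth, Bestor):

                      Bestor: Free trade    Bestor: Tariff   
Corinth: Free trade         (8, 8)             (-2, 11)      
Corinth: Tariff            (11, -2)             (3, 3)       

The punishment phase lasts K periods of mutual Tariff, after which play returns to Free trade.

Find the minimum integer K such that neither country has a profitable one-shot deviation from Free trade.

Need Σ_{k=1}^{K} ρ^k ≥ (11−8)/(8−3) = 0.6000 at ρ = 2/5.
At K = 2 the sum is 0.5600 < 0.6000; at K = 3 it is 0.6240 ≥ 0.6000.
So the minimum punishment length is K = 3.

3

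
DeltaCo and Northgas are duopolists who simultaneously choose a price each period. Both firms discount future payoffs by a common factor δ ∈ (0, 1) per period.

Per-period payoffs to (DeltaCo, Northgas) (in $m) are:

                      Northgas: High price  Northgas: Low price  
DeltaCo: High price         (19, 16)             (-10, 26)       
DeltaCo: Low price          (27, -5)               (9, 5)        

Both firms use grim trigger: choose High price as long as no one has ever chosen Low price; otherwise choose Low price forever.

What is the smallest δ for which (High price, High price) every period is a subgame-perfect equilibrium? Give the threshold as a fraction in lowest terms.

DeltaCo's threshold: (27−19)/(27−9) = 4/9.
Northgas's threshold: (26−16)/(26−5) = 10/21.
4/9 < 10/21, so Northgas binds and δ* = 10/21.

10/21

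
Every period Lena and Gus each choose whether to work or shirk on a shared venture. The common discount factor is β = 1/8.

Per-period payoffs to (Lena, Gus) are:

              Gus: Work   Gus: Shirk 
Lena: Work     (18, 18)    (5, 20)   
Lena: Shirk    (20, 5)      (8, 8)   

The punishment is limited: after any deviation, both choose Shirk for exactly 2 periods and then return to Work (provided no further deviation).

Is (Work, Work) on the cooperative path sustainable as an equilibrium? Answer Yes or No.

No

A one-shot deviation gives 20 now, then 8 for 2 periods, then back to 18.
Gain from deviating: (20−18) today; loss: (18−8) in each of the next 2 periods.
No-deviation condition: (18−8)(β+…+β^2) ≥ 20−18, i.e. β+…+β^2 ≥ 1/5.
At β = 1/8: β+…+β^2 = 0.1406 < 0.2000.
So cooperation is not sustainable.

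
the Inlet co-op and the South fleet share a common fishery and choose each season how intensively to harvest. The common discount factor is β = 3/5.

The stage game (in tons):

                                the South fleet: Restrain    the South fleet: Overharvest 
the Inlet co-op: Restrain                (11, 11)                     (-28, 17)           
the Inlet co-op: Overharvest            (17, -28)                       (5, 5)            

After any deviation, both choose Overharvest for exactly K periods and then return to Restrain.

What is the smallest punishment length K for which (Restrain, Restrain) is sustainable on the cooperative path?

IC: β(1−β^K)/(1−β) ≥ (17−11)/(11−5) = 1.
With β = 3/5: need 1 − β^K ≥ 1·(1−3/5)/(3/5), i.e. β^K ≤ 0.3333.
Since (3/5)^2 = 0.3600 and (3/5)^3 = 0.2160, the smallest such K is 3.

3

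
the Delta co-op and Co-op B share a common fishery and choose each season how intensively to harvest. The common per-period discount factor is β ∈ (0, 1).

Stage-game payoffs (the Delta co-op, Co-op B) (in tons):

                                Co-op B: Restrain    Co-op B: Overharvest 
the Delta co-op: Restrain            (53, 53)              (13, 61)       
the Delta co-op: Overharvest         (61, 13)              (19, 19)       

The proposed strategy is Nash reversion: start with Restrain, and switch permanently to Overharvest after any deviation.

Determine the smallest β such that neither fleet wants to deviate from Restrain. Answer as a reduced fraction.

4/21

One-period gain from deviating is 61 − 53 = 8. The loss is 53 − 19 = 34 in every subsequent period, with present value 34·β/(1−β).
Deviation is unprofitable when 34·β/(1−β) ≥ 8, i.e. β/(1−β) ≥ 4/17.
Equivalently β ≥ 8/(8+34) = 4/21.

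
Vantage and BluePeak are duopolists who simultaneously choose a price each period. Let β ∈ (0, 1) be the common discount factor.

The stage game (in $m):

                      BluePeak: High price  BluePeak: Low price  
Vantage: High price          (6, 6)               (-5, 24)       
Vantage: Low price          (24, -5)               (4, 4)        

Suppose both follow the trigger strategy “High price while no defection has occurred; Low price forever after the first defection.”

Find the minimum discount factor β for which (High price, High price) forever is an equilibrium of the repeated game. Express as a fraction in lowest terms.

One-period gain from deviating is 24 − 6 = 18. The loss is 6 − 4 = 2 in every subsequent period, with present value 2·β/(1−β).
Deviation is unprofitable when 2·β/(1−β) ≥ 18, i.e. β/(1−β) ≥ 9.
Equivalently β ≥ 18/(18+2) = 9/10.

9/10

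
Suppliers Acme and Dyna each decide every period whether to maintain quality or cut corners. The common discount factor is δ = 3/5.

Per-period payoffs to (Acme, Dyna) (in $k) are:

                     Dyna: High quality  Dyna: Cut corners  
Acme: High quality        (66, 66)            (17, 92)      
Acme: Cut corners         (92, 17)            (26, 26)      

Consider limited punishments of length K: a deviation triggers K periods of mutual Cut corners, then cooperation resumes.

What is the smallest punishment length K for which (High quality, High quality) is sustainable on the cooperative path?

2

IC: δ(1−δ^K)/(1−δ) ≥ (92−66)/(66−26) = 13/20.
With δ = 3/5: need 1 − δ^K ≥ 13/20·(1−3/5)/(3/5), i.e. δ^K ≤ 0.5667.
Since (3/5)^1 = 0.6000 and (3/5)^2 = 0.3600, the smallest such K is 2.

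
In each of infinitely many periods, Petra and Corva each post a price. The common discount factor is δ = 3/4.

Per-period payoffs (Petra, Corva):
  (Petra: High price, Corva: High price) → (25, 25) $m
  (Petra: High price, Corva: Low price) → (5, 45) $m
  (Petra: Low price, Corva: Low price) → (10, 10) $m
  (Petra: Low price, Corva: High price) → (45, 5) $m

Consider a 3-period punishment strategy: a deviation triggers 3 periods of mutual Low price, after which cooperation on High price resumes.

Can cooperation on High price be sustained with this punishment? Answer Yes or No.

Yes

A one-shot deviation gives 45 now, then 10 for 3 periods, then back to 25.
Gain from deviating: (45−25) today; loss: (25−10) in each of the next 3 periods.
No-deviation condition: (25−10)(δ+…+δ^3) ≥ 45−25, i.e. δ+…+δ^3 ≥ 4/3.
At δ = 3/4: δ+…+δ^3 = 1.7344 ≥ 1.3333.
So cooperation is sustainable.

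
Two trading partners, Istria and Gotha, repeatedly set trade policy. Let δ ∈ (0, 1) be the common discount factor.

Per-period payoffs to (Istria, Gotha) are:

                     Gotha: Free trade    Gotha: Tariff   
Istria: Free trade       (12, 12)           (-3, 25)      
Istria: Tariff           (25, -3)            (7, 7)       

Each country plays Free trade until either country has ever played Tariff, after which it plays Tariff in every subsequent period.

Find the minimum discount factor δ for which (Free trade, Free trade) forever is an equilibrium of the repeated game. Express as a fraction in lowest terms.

13/18

Under grim trigger the critical discount factor is (T−C)/(T−P) with T = 25, C = 12, P = 7.
δ* = (25−12)/(25−7) = 13/18.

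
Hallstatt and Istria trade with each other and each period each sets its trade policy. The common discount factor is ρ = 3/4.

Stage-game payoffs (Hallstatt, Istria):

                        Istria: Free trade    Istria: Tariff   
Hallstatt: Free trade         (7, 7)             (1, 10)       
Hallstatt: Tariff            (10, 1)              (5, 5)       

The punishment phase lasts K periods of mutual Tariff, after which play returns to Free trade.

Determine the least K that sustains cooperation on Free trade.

3

Need Σ_{k=1}^{K} ρ^k ≥ (10−7)/(7−5) = 1.5000 at ρ = 3/4.
At K = 2 the sum is 1.3125 < 1.5000; at K = 3 it is 1.7344 ≥ 1.5000.
So the minimum punishment length is K = 3.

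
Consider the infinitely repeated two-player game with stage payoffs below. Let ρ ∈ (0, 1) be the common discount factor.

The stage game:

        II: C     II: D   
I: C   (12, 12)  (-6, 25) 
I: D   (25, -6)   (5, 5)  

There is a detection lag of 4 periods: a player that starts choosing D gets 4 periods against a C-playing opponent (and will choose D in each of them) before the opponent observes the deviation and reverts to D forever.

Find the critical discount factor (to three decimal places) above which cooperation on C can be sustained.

Deviating for the 4 undetected periods gains 25−12 = 13 per period over cooperation, then loses 12−5 = 7 per period forever once punishment starts.
Gain: 13(1 + ρ + … + ρ^3); loss: 7·ρ^4/(1−ρ).
No profitable deviation ⇔ 13(1−ρ^4) ≤ 7·ρ^4, i.e. ρ^4 ≥ 13/(13+7) = 13/20.
Hence ρ ≥ (13/20)^(1/4) ≈ 0.898.

0.898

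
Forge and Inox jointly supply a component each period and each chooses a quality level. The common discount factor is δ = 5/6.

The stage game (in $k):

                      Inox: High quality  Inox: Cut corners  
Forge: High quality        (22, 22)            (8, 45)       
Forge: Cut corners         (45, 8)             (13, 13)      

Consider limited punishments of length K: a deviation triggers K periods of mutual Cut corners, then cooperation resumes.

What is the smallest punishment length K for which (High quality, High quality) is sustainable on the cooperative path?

No profitable deviation requires (22−13)(δ+…+δ^K) ≥ 45−22, i.e. δ+…+δ^K ≥ 23/9 ≈ 2.5556.
With δ = 5/6, the partial sums are K=1: 0.8333, K=2: 1.5278, K=3: 2.1065, K=4: 2.5887.
K = 4 is the first length at which the sum reaches 2.5556.

4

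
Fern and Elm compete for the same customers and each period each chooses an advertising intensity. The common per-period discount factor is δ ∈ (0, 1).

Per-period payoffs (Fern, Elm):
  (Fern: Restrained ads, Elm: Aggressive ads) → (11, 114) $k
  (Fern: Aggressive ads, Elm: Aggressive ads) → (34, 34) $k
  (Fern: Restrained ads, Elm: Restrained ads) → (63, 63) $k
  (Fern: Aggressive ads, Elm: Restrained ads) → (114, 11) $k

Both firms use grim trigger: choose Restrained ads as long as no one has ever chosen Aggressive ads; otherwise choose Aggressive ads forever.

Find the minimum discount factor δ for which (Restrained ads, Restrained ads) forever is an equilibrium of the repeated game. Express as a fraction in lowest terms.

Under grim trigger the critical discount factor is (T−C)/(T−P) with T = 114, C = 63, P = 34.
δ* = (114−63)/(114−34) = 51/80.

51/80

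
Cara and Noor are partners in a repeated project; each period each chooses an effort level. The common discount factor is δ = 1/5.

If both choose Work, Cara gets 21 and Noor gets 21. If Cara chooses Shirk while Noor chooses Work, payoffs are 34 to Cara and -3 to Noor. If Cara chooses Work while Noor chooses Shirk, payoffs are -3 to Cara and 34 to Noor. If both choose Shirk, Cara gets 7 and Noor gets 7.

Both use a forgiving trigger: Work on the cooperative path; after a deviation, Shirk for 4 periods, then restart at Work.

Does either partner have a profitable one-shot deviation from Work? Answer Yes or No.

Yes

Comparing payoff streams over the 5 periods until play realigns: cooperate → 21(1+δ+…+δ^4); deviate → 34 + 7(δ+…+δ^4).
Cooperation is sustained iff (21−7)(δ+…+δ^4) ≥ 34−21.
δ+…+δ^4 = 1/5·(1−(1/5)^4)/(1−1/5) = 0.2496, and (34−21)/(21−7) = 0.9286.
0.2496 < 0.9286, so cooperation is not sustainable.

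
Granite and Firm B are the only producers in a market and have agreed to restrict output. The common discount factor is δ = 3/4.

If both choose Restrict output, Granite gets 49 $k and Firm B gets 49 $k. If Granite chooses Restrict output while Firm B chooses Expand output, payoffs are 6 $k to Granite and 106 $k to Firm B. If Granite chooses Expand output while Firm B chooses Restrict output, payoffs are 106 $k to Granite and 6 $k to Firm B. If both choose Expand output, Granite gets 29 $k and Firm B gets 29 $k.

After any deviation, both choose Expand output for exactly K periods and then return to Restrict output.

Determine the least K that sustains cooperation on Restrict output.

No profitable deviation requires (49−29)(δ+…+δ^K) ≥ 106−49, i.e. δ+…+δ^K ≥ 57/20 ≈ 2.8500.
With δ = 3/4, the partial sums are K=1: 0.7500, K=2: 1.3125, …, K=9: 2.7747, K=10: 2.8311, K=11: 2.8733.
K = 11 is the first length at which the sum reaches 2.8500.

11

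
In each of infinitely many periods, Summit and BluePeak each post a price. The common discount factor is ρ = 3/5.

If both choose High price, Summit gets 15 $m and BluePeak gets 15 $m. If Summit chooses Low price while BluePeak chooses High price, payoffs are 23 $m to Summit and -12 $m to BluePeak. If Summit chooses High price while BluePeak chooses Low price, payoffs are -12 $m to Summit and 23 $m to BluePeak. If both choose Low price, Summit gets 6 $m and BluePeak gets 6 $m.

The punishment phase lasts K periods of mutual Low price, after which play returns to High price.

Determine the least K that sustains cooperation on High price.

Need Σ_{k=1}^{K} ρ^k ≥ (23−15)/(15−6) = 0.8889 at ρ = 3/5.
At K = 1 the sum is 0.6000 < 0.8889; at K = 2 it is 0.9600 ≥ 0.8889.
So the minimum punishment length is K = 2.

2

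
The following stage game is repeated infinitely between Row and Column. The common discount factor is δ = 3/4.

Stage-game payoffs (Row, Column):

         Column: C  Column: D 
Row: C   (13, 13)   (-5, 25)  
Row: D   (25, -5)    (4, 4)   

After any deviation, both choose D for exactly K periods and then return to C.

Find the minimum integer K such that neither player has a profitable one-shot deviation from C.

IC: δ(1−δ^K)/(1−δ) ≥ (25−13)/(13−4) = 4/3.
With δ = 3/4: need 1 − δ^K ≥ 4/3·(1−3/4)/(3/4), i.e. δ^K ≤ 0.5556.
Since (3/4)^2 = 0.5625 and (3/4)^3 = 0.4219, the smallest such K is 3.

3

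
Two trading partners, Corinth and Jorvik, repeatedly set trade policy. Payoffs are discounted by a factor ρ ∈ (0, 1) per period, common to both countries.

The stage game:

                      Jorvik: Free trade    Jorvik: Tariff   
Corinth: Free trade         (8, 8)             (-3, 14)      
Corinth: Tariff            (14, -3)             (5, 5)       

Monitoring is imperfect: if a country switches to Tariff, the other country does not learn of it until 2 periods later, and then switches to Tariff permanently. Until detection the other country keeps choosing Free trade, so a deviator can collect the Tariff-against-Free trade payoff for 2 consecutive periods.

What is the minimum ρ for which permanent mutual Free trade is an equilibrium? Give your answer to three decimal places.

0.816

Deviating for the 2 undetected periods gains 14−8 = 6 per period over cooperation, then loses 8−5 = 3 per period forever once punishment starts.
Gain: 6(1 + ρ + … + ρ^1); loss: 3·ρ^2/(1−ρ).
No profitable deviation ⇔ 6(1−ρ^2) ≤ 3·ρ^2, i.e. ρ^2 ≥ 6/(6+3) = 2/3.
Hence ρ ≥ (2/3)^(1/2) ≈ 0.816.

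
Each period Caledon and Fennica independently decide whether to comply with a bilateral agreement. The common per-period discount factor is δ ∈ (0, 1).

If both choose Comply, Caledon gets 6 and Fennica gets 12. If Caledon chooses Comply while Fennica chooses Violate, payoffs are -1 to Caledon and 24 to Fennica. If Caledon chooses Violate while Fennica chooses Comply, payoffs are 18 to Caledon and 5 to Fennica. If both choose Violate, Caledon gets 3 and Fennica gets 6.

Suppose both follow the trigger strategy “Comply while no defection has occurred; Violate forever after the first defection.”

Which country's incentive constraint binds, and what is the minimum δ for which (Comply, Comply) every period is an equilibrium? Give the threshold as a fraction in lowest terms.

For Caledon: deviation gain 18−6 = 12, per-period punishment loss 6−3 = 3. IC gives δ ≥ 12/15 = 4/5.
For Fennica: gain 12, loss 6 per period, so δ ≥ 12/18 = 2/3.
The tighter constraint is Caledon's, so cooperation needs δ ≥ 4/5.

Caledon; δ ≥ 4/5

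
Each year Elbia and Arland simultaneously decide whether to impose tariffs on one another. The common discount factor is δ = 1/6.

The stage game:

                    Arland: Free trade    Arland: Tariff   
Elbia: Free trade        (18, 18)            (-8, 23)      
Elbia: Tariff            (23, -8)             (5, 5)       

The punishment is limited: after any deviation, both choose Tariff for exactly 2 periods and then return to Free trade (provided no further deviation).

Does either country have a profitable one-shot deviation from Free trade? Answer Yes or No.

IC: δ+…+δ^2 ≥ (23−18)/(18−5) = 5/13.
At δ = 1/6: partial sum = 0.1944 < 0.3846. Cooperation not sustainable.

Yes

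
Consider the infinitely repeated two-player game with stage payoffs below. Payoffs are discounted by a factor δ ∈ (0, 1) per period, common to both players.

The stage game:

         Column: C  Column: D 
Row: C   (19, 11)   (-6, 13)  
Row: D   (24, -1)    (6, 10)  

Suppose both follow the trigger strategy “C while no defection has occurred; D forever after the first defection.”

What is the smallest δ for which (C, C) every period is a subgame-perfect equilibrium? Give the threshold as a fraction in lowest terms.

2/3

Row's threshold: (24−19)/(24−6) = 5/18.
Column's threshold: (13−11)/(13−10) = 2/3.
5/18 < 2/3, so Column binds and δ* = 2/3.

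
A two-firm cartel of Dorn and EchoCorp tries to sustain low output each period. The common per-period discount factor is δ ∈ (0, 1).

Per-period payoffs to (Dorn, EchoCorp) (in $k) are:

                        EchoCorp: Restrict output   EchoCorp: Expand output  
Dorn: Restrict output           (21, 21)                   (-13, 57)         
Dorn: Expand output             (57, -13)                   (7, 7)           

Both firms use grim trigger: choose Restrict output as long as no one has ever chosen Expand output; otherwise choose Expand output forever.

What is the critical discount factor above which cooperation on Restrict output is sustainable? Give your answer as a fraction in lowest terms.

One-period gain from deviating is 57 − 21 = 36. The loss is 21 − 7 = 14 in every subsequent period, with present value 14·δ/(1−δ).
Deviation is unprofitable when 14·δ/(1−δ) ≥ 36, i.e. δ/(1−δ) ≥ 18/7.
Equivalently δ ≥ 36/(36+14) = 18/25.

18/25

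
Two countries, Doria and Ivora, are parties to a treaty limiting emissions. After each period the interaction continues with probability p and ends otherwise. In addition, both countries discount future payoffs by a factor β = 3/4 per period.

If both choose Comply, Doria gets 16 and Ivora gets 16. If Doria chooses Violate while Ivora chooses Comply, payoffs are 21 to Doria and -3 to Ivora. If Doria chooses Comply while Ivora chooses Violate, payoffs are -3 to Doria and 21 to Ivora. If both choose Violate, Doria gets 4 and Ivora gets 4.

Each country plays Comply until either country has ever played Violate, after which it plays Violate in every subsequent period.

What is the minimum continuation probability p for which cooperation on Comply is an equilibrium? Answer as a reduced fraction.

Expected continuation weight on next period's payoff is β·p = 3/4·p, which plays the role of the discount factor.
Cooperation requires 3/4·p ≥ (21−16)/(21−4) = 5/17, hence p ≥ 20/51.

20/51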